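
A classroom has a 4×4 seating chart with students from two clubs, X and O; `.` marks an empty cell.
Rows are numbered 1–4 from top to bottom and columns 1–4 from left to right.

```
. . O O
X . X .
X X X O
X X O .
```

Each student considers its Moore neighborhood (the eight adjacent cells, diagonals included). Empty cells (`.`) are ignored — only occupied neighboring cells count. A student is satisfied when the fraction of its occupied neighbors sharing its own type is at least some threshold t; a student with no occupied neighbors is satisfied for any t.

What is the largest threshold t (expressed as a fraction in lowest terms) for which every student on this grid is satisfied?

1/4

(1,3)O 1/2
(1,4)O 1/2
(2,1)X 2/2
(2,3)X 2/5
(3,1)X 4/4
(3,2)X 6/7
(3,3)X 3/5
(3,4)O 1/3
(4,1)X 3/3
(4,2)X 4/5
(4,3)O 1/4
The smallest same-type fraction is 1/4 at (4,3), which reduces to 1/4. Any threshold above that leaves this student unsatisfied.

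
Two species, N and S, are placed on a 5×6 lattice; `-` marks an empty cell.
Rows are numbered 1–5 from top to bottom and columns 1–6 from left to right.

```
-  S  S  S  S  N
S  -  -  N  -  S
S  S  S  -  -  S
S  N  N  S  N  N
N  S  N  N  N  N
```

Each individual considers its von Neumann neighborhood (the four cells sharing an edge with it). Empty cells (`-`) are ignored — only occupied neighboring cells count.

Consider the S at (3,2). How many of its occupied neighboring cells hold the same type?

2

Occupied neighbors of (3,2): (4,2)=N, (3,1)=S, (3,3)=S.
Same type (S): 2 of 3.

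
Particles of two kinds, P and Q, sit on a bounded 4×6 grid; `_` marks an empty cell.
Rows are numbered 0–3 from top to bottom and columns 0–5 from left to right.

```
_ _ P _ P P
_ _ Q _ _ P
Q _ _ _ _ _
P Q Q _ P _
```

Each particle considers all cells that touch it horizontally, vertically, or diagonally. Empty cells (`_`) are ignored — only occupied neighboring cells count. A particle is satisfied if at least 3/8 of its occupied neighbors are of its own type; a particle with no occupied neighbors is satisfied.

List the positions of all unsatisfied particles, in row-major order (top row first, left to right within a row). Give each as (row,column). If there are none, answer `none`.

(0,2), (1,2), (3,0)

(0,2)P 0/1 ✗
(0,4)P 2/2 ✓
(0,5)P 2/2 ✓
(1,2)Q 0/1 ✗
(1,5)P 2/2 ✓
(2,0)Q 1/2 ✓
(3,0)P 0/2 ✗
(3,1)Q 2/3 ✓
(3,2)Q 1/1 ✓
(3,4)P 0/0 ✓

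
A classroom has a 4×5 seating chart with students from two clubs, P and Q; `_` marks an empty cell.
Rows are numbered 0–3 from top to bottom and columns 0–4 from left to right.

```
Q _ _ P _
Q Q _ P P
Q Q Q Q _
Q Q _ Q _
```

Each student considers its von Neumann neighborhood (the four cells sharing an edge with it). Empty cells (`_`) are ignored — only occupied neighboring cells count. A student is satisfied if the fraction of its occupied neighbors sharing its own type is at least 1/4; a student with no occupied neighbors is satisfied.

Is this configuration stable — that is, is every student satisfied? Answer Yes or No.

Yes

Row 0: (0,0)Q 1/1 ok · (0,3)P 1/1 ok
Row 1: (1,0)Q 3/3 ok · (1,1)Q 2/2 ok · (1,3)P 2/3 ok · (1,4)P 1/1 ok
Row 2: (2,0)Q 3/3 ok · (2,1)Q 4/4 ok · (2,2)Q 2/2 ok · (2,3)Q 2/3 ok
Row 3: (3,0)Q 2/2 ok · (3,1)Q 2/2 ok · (3,3)Q 1/1 ok
All meet the threshold, so the configuration is stable.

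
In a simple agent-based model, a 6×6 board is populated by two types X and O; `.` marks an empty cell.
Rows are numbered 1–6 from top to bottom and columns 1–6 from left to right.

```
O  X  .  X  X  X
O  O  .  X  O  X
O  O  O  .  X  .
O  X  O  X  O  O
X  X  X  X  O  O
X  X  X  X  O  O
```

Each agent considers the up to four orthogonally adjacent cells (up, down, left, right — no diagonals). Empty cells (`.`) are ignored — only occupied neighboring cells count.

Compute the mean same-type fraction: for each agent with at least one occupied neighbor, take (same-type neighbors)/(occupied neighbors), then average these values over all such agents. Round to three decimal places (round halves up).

(1,1)O 1/2
(1,2)X 0/2
(1,4)X 2/2
(1,5)X 2/3
(1,6)X 2/2
(2,1)O 3/3
(2,2)O 2/3
(2,4)X 1/2
(2,5)O 0/4
(2,6)X 1/2
(3,1)O 3/3
(3,2)O 3/4
(3,3)O 2/2
(3,5)X 0/2
(4,1)O 1/3
(4,2)X 1/4
(4,3)O 1/4
(4,4)X 1/3
(4,5)O 2/4
(4,6)O 2/2
(5,1)X 2/3
(5,2)X 4/4
(5,3)X 3/4
(5,4)X 3/4
(5,5)O 3/4
(5,6)O 3/3
(6,1)X 2/2
(6,2)X 3/3
(6,3)X 3/3
(6,4)X 2/3
(6,5)O 2/3
(6,6)O 2/2
Sum over 32 agents: 1/2 + 0/2 + 2/2 + 2/3 + 2/2 + 3/3 + 2/3 + 1/2 + 0/4 + 1/2 + 3/3 + 3/4 + 2/2 + 0/2 + 1/3 + 1/4 + 1/4 + 1/3 + 2/4 + 2/2 + 2/3 + 4/4 + 3/4 + 3/4 + 3/4 + 3/3 + 2/2 + 3/3 + 3/3 + 2/3 + 2/3 + 2/2 = 43/2; mean = 43/2 ÷ 32 = 43/64 = 0.671875 → 0.672.

0.672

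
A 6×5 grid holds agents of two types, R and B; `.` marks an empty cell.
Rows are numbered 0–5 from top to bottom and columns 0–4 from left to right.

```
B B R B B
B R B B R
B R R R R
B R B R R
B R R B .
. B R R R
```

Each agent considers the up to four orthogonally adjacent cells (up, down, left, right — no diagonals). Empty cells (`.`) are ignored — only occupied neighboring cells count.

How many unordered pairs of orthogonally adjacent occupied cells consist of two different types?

22

Scan each occupied cell's neighbors to the right and below so each pair is counted once.
Row 0: B(0,0)–B(0,1)= B(0,0)–B(1,0)= B(0,1)–R(0,2)≠ B(0,1)–R(1,1)≠ R(0,2)–B(0,3)≠ R(0,2)–B(1,2)≠ B(0,3)–B(0,4)= B(0,3)–B(1,3)= B(0,4)–R(1,4)≠  → 5/9 unlike.
Row 1: B(1,0)–R(1,1)≠ B(1,0)–B(2,0)= R(1,1)–B(1,2)≠ R(1,1)–R(2,1)= B(1,2)–B(1,3)= B(1,2)–R(2,2)≠ B(1,3)–R(1,4)≠ B(1,3)–R(2,3)≠ R(1,4)–R(2,4)=  → 5/9 unlike.
Row 2: B(2,0)–R(2,1)≠ B(2,0)–B(3,0)= R(2,1)–R(2,2)= R(2,1)–R(3,1)= R(2,2)–R(2,3)= R(2,2)–B(3,2)≠ R(2,3)–R(2,4)= R(2,3)–R(3,3)= R(2,4)–R(3,4)=  → 2/9 unlike.
Row 3: B(3,0)–R(3,1)≠ B(3,0)–B(4,0)= R(3,1)–B(3,2)≠ R(3,1)–R(4,1)= B(3,2)–R(3,3)≠ B(3,2)–R(4,2)≠ R(3,3)–R(3,4)= R(3,3)–B(4,3)≠  → 5/8 unlike.
Row 4: B(4,0)–R(4,1)≠ R(4,1)–R(4,2)= R(4,1)–B(5,1)≠ R(4,2)–B(4,3)≠ R(4,2)–R(5,2)= B(4,3)–R(5,3)≠  → 4/6 unlike.
Row 5: B(5,1)–R(5,2)≠ R(5,2)–R(5,3)= R(5,3)–R(5,4)=  → 1/3 unlike.
Total adjacent occupied pairs: 44; unlike-type pairs: 22.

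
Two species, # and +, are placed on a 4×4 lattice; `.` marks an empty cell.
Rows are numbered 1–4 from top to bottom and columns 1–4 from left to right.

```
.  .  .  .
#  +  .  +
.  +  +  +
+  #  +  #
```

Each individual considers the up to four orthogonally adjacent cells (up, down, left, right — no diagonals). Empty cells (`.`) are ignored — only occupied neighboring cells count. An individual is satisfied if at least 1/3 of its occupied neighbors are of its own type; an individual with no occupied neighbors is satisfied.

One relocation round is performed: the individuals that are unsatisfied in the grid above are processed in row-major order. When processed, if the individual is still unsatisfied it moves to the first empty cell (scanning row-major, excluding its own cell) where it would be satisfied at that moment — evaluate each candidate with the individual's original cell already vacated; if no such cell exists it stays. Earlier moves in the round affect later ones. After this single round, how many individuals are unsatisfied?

Initially unsatisfied (in order): (2,1), (4,1), (4,2), (4,4).
  (2,1) → (1,1).
  (4,1) → (1,2).
  (4,2) → (2,1).
  (4,4) → (3,1).
Resulting grid:
# + . .
# + . +
# + + +
. . + .
All satisfied now.

0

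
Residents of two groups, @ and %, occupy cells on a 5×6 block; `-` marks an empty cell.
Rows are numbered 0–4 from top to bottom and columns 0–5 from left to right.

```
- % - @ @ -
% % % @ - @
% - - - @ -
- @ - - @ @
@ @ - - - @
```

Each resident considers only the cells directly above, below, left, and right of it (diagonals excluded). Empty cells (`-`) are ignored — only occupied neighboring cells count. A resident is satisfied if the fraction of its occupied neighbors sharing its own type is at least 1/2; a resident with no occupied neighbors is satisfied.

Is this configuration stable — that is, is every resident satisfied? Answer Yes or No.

(0,1)% 1/1 ok
(0,3)@ 2/2 ok
(0,4)@ 1/1 ok
(1,0)% 2/2 ok
(1,1)% 3/3 ok
(1,2)% 1/2 ok
(1,3)@ 1/2 ok
(1,5)@ 0/0 ok
(2,0)% 1/1 ok
(2,4)@ 1/1 ok
(3,1)@ 1/1 ok
(3,4)@ 2/2 ok
(3,5)@ 2/2 ok
(4,0)@ 1/1 ok
(4,1)@ 2/2 ok
(4,5)@ 1/1 ok
All meet the threshold, so the configuration is stable.

Yes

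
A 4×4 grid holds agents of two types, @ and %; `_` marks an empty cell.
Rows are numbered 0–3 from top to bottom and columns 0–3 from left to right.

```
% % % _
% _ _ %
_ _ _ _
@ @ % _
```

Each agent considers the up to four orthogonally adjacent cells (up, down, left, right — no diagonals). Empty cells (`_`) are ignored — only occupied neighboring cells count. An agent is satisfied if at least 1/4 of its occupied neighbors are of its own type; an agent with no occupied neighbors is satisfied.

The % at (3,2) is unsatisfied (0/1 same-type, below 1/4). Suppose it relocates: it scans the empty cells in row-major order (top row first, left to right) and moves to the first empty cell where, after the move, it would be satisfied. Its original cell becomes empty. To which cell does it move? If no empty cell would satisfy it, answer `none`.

Vacating (3,2). Empty cells in order:
  (0,3): 2/2 same-type → satisfied — stop here.

(0,3)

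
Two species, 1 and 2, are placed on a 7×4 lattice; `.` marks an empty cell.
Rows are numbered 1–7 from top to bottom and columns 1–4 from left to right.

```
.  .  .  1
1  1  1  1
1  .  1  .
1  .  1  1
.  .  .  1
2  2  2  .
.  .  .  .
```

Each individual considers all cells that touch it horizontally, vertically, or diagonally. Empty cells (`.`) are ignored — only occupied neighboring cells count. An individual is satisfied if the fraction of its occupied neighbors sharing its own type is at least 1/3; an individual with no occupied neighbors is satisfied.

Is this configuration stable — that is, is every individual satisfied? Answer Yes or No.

Yes

Row 1: (1,4)1 2/2 ok
Row 2: (2,1)1 2/2 ok · (2,2)1 4/4 ok · (2,3)1 4/4 ok · (2,4)1 3/3 ok
Row 3: (3,1)1 3/3 ok · (3,3)1 5/5 ok
Row 4: (4,1)1 1/1 ok · (4,3)1 3/3 ok · (4,4)1 3/3 ok
Row 5: (5,4)1 2/3 ok
Row 6: (6,1)2 1/1 ok · (6,2)2 2/2 ok · (6,3)2 1/2 ok
All meet the threshold, so the configuration is stable.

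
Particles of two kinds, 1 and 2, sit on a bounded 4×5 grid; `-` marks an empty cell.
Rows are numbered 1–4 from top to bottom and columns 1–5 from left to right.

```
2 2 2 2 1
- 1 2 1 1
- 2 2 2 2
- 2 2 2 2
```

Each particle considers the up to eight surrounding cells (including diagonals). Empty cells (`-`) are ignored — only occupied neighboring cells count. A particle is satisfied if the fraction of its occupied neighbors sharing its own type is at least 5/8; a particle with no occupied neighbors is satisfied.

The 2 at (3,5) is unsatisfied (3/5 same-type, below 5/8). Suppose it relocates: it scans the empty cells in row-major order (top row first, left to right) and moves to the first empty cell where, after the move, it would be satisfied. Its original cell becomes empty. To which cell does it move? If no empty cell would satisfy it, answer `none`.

Vacating (3,5). Empty cells in order:
  (2,1): 3/4 same-type → satisfied — stop here.

(2,1)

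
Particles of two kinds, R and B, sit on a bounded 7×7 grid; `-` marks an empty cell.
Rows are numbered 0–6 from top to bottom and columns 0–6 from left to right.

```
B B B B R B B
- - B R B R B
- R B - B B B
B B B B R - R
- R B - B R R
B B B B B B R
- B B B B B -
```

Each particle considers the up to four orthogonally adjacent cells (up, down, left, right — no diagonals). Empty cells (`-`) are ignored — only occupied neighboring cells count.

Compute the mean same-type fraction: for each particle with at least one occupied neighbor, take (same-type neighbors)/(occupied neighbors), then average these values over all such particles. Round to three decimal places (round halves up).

0.638

(0,0)B 1/1
(0,1)B 2/2
(0,2)B 3/3
(0,3)B 1/3
(0,4)R 0/3
(0,5)B 1/3
(0,6)B 2/2
(1,2)B 2/3
(1,3)R 0/3
(1,4)B 1/4
(1,5)R 0/4
(1,6)B 2/3
(2,1)R 0/2
(2,2)B 2/3
(2,4)B 2/3
(2,5)B 2/3
(2,6)B 2/3
(3,0)B 1/1
(3,1)B 2/4
(3,2)B 4/4
(3,3)B 1/2
(3,4)R 0/3
(3,6)R 1/2
(4,1)R 0/3
(4,2)B 2/3
(4,4)B 1/3
(4,5)R 1/3
(4,6)R 3/3
(5,0)B 1/1
(5,1)B 3/4
(5,2)B 4/4
(5,3)B 3/3
(5,4)B 4/4
(5,5)B 2/4
(5,6)R 1/2
(6,1)B 2/2
(6,2)B 3/3
(6,3)B 3/3
(6,4)B 3/3
(6,5)B 2/2
Sum over 40 particles: 1/1 + 2/2 + 3/3 + 1/3 + 0/3 + 1/3 + 2/2 + 2/3 + 0/3 + 1/4 + 0/4 + 2/3 + 0/2 + 2/3 + 2/3 + 2/3 + 2/3 + 1/1 + 2/4 + 4/4 + 1/2 + 0/3 + 1/2 + 0/3 + 2/3 + 1/3 + 1/3 + 3/3 + 1/1 + 3/4 + 4/4 + 3/3 + 4/4 + 2/4 + 1/2 + 2/2 + 3/3 + 3/3 + 3/3 + 2/2 = 51/2; mean = 51/2 ÷ 40 = 51/80 = 0.6375 → 0.638.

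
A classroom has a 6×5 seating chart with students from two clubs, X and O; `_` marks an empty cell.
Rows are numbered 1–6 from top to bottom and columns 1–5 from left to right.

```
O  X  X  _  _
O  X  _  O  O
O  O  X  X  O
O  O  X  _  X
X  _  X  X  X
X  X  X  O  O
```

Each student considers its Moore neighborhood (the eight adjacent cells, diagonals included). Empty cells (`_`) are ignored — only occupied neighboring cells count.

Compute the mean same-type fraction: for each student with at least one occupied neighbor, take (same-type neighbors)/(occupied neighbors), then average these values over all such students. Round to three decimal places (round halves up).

0.589

Row 1: (1,1)O 1/3 · (1,2)X 2/4 · (1,3)X 2/3
Row 2: (2,1)O 3/5 · (2,2)X 3/7 · (2,4)O 2/5 · (2,5)O 2/3
Row 3: (3,1)O 4/5 · (3,2)O 4/7 · (3,3)X 3/6 · (3,4)X 3/6 · (3,5)O 2/4
Row 4: (4,1)O 3/4 · (4,2)O 3/7 · (4,3)X 4/6 · (4,5)X 3/4
Row 5: (5,1)X 2/4 · (5,3)X 4/6 · (5,4)X 5/7 · (5,5)X 2/4
Row 6: (6,1)X 2/2 · (6,2)X 4/4 · (6,3)X 3/4 · (6,4)O 1/5 · (6,5)O 1/3
Sum over 25 students: 1/3 + 2/4 + 2/3 + 3/5 + 3/7 + 2/5 + 2/3 + 4/5 + 4/7 + 3/6 + 3/6 + 2/4 + 3/4 + 3/7 + 4/6 + 3/4 + 2/4 + 4/6 + 5/7 + 2/4 + 2/2 + 4/4 + 3/4 + 1/5 + 1/3 = 1237/84; mean = 1237/84 ÷ 25 = 1237/2100 = 0.589047… → 0.589.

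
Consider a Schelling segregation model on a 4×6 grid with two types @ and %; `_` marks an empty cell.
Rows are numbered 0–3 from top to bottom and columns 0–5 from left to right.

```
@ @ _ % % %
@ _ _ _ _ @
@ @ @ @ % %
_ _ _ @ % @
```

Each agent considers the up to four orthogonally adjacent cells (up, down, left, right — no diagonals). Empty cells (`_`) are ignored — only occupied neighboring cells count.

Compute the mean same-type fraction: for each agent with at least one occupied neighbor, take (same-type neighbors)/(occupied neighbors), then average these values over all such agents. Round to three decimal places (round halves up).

0.688

(0,0)@ 2/2
(0,1)@ 1/1
(0,3)% 1/1
(0,4)% 2/2
(0,5)% 1/2
(1,0)@ 2/2
(1,5)@ 0/2
(2,0)@ 2/2
(2,1)@ 2/2
(2,2)@ 2/2
(2,3)@ 2/3
(2,4)% 2/3
(2,5)% 1/3
(3,3)@ 1/2
(3,4)% 1/3
(3,5)@ 0/2
Sum over 16 agents: 2/2 + 1/1 + 1/1 + 2/2 + 1/2 + 2/2 + 0/2 + 2/2 + 2/2 + 2/2 + 2/3 + 2/3 + 1/3 + 1/2 + 1/3 + 0/2 = 11; mean = 11 ÷ 16 = 11/16 = 0.6875 → 0.688.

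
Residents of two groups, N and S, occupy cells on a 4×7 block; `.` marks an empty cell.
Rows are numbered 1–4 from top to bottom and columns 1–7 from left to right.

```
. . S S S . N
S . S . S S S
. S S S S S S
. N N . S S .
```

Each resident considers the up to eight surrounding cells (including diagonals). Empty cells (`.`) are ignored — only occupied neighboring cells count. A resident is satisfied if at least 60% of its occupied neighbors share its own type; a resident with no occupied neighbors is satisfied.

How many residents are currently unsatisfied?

3

(1,3)S 2/2 ✓
(1,4)S 4/4 ✓
(1,5)S 3/3 ✓
(1,7)N 0/2 ✗
(2,1)S 1/1 ✓
(2,3)S 5/5 ✓
(2,5)S 6/6 ✓
(2,6)S 6/7 ✓
(2,7)S 3/4 ✓
(3,2)S 3/5 ✓
(3,3)S 3/5 ✓
(3,4)S 5/6 ✓
(3,5)S 6/6 ✓
(3,6)S 7/7 ✓
(3,7)S 4/4 ✓
(4,2)N 1/3 ✗
(4,3)N 1/4 ✗
(4,5)S 4/4 ✓
(4,6)S 4/4 ✓
Unsatisfied: (1,7), (4,2), (4,3) — 3 in total.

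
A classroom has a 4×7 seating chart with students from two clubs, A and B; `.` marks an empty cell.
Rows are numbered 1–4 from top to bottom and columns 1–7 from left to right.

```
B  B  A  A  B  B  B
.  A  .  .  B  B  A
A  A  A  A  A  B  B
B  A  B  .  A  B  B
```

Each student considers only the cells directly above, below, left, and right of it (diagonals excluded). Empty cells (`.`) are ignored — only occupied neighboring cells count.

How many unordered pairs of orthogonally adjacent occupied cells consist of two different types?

13

Scan each occupied cell's neighbors to the right and below so each pair is counted once.
Row 1: B(1,1)–B(1,2)= B(1,2)–A(1,3)≠ B(1,2)–A(2,2)≠ A(1,3)–A(1,4)= A(1,4)–B(1,5)≠ B(1,5)–B(1,6)= B(1,5)–B(2,5)= B(1,6)–B(1,7)= B(1,6)–B(2,6)= B(1,7)–A(2,7)≠  → 4/10 unlike.
Row 2: A(2,2)–A(3,2)= B(2,5)–B(2,6)= B(2,5)–A(3,5)≠ B(2,6)–A(2,7)≠ B(2,6)–B(3,6)= A(2,7)–B(3,7)≠  → 3/6 unlike.
Row 3: A(3,1)–A(3,2)= A(3,1)–B(4,1)≠ A(3,2)–A(3,3)= A(3,2)–A(4,2)= A(3,3)–A(3,4)= A(3,3)–B(4,3)≠ A(3,4)–A(3,5)= A(3,5)–B(3,6)≠ A(3,5)–A(4,5)= B(3,6)–B(3,7)= B(3,6)–B(4,6)= B(3,7)–B(4,7)=  → 3/12 unlike.
Row 4: B(4,1)–A(4,2)≠ A(4,2)–B(4,3)≠ A(4,5)–B(4,6)≠ B(4,6)–B(4,7)=  → 3/4 unlike.
Total adjacent occupied pairs: 32; unlike-type pairs: 13.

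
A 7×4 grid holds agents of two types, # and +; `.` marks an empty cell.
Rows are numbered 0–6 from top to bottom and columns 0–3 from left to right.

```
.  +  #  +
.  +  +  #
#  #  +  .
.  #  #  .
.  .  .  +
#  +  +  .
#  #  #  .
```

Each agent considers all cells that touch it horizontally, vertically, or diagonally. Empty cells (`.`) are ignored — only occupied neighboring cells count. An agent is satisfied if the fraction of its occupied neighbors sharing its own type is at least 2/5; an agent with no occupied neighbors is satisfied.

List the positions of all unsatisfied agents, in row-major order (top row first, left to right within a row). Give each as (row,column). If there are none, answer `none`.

(0,2), (0,3), (1,3), (2,2), (5,1), (6,2)

(0,1)+ 2/3 ok
(0,2)# 1/5 unhappy
(0,3)+ 1/3 unhappy
(1,1)+ 3/6 ok
(1,2)+ 4/7 ok
(1,3)# 1/4 unhappy
(2,0)# 2/3 ok
(2,1)# 3/6 ok
(2,2)+ 2/6 unhappy
(3,1)# 3/4 ok
(3,2)# 2/4 ok
(4,3)+ 1/2 ok
(5,0)# 2/3 ok
(5,1)+ 1/5 unhappy
(5,2)+ 2/4 ok
(6,0)# 2/3 ok
(6,1)# 3/5 ok
(6,2)# 1/3 unhappy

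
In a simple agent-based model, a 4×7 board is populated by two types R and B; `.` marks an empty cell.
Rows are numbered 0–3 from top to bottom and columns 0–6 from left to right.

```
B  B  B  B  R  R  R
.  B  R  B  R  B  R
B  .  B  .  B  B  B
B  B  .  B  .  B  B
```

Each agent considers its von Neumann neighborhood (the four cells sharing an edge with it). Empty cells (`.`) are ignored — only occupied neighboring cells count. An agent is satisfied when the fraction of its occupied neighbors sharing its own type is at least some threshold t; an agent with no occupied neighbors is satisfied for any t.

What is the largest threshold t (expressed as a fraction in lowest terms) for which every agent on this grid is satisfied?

Row 0: (0,0)B 1/1 · (0,1)B 3/3 · (0,2)B 2/3 · (0,3)B 2/3 · (0,4)R 2/3 · (0,5)R 2/3 · (0,6)R 2/2
Row 1: (1,1)B 1/2 · (1,2)R 0/4 · (1,3)B 1/3 · (1,4)R 1/4 · (1,5)B 1/4 · (1,6)R 1/3
Row 2: (2,0)B 1/1 · (2,2)B 0/1 · (2,4)B 1/2 · (2,5)B 4/4 · (2,6)B 2/3
Row 3: (3,0)B 2/2 · (3,1)B 1/1 · (3,3)B — no occupied neighbors · (3,5)B 2/2 · (3,6)B 2/2
The smallest same-type fraction is 0/4 at (1,2), which reduces to 0/1. Any threshold above that leaves this agent unsatisfied.

0/1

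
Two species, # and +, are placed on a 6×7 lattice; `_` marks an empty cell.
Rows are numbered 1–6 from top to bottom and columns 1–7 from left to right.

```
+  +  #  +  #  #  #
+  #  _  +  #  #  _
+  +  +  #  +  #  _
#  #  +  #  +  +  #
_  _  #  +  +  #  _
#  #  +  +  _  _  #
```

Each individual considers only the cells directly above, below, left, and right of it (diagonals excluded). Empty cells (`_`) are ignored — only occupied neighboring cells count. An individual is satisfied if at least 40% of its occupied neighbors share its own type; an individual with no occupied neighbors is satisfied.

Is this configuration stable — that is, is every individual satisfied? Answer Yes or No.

No

(1,1)+ 2/2 satisfied
(1,2)+ 1/3 not
(1,3)# 0/2 not
(1,4)+ 1/3 not
(1,5)# 2/3 satisfied
(1,6)# 3/3 satisfied
(1,7)# 1/1 satisfied
(2,1)+ 2/3 satisfied
(2,2)# 0/3 not
(2,4)+ 1/3 not
(2,5)# 2/4 satisfied
(2,6)# 3/3 satisfied
(3,1)+ 2/3 satisfied
(3,2)+ 2/4 satisfied
(3,3)+ 2/3 satisfied
(3,4)# 1/4 not
(3,5)+ 1/4 not
(3,6)# 1/3 not
(4,1)# 1/2 satisfied
(4,2)# 1/3 not
(4,3)+ 1/4 not
(4,4)# 1/4 not
(4,5)+ 3/4 satisfied
(4,6)+ 1/4 not
(4,7)# 0/1 not
(5,3)# 0/3 not
(5,4)+ 2/4 satisfied
(5,5)+ 2/3 satisfied
(5,6)# 0/2 not
(6,1)# 1/1 satisfied
(6,2)# 1/2 satisfied
(6,3)+ 1/3 not
(6,4)+ 2/2 satisfied
(6,7)# 0/0 satisfied
For instance (1,2) has only 1/3 same-type neighbors, below 2/5.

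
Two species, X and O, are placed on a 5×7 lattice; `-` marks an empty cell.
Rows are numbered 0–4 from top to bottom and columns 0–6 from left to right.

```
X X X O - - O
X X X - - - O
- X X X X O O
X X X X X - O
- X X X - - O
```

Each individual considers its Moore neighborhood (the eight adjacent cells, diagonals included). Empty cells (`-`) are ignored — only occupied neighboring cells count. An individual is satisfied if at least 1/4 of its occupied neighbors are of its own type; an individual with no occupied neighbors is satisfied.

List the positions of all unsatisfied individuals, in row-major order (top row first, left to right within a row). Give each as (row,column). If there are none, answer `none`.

Row 0: (0,0)X 3/3 satisfied · (0,1)X 5/5 satisfied · (0,2)X 3/4 satisfied · (0,3)O 0/2 not · (0,6)O 1/1 satisfied
Row 1: (1,0)X 4/4 satisfied · (1,1)X 7/7 satisfied · (1,2)X 6/7 satisfied · (1,6)O 3/3 satisfied
Row 2: (2,1)X 7/7 satisfied · (2,2)X 7/7 satisfied · (2,3)X 6/6 satisfied · (2,4)X 3/4 satisfied · (2,5)O 3/5 satisfied · (2,6)O 3/3 satisfied
Row 3: (3,0)X 3/3 satisfied · (3,1)X 6/6 satisfied · (3,2)X 8/8 satisfied · (3,3)X 7/7 satisfied · (3,4)X 4/5 satisfied · (3,6)O 3/3 satisfied
Row 4: (4,1)X 4/4 satisfied · (4,2)X 5/5 satisfied · (4,3)X 4/4 satisfied · (4,6)O 1/1 satisfied

(0,3)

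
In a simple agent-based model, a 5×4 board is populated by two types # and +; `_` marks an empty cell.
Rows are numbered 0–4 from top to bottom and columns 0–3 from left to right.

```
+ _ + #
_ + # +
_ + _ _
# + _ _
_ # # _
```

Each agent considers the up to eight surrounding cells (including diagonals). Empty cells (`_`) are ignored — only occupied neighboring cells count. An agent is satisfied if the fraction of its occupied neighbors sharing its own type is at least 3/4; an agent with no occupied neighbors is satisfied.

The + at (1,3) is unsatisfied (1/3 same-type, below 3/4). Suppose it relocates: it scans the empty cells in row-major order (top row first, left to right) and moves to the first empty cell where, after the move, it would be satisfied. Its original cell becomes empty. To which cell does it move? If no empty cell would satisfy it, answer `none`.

(0,1)

Vacating (1,3). Empty cells in order:
  (0,1): 3/4 same-type → satisfied — stop here.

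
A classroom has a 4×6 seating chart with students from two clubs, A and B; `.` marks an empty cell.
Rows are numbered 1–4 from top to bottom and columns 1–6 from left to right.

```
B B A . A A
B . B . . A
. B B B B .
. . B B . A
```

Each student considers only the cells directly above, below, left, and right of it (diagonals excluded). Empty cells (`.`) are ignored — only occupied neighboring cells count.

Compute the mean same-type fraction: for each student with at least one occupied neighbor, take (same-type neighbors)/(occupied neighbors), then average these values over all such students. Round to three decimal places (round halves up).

0.857

(1,1)B 2/2
(1,2)B 1/2
(1,3)A 0/2
(1,5)A 1/1
(1,6)A 2/2
(2,1)B 1/1
(2,3)B 1/2
(2,6)A 1/1
(3,2)B 1/1
(3,3)B 4/4
(3,4)B 3/3
(3,5)B 1/1
(4,3)B 2/2
(4,4)B 2/2
(4,6)A — no occupied neighbors
Sum over 14 students: 2/2 + 1/2 + 0/2 + 1/1 + 2/2 + 1/1 + 1/2 + 1/1 + 1/1 + 4/4 + 3/3 + 1/1 + 2/2 + 2/2 = 12; mean = 12 ÷ 14 = 6/7 = 0.857142… → 0.857.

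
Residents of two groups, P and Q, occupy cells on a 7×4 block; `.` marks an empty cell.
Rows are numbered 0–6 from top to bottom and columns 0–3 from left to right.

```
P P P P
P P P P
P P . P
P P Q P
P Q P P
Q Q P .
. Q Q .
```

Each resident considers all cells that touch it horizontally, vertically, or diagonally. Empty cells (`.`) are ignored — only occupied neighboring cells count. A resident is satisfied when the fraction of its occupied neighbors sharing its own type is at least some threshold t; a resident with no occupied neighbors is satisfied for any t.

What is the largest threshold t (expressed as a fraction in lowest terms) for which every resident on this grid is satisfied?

(0,0)P 3/3
(0,1)P 5/5
(0,2)P 5/5
(0,3)P 3/3
(1,0)P 5/5
(1,1)P 7/7
(1,2)P 7/7
(1,3)P 4/4
(2,0)P 5/5
(2,1)P 6/7
(2,3)P 3/4
(3,0)P 4/5
(3,1)P 5/7
(3,2)Q 1/7
(3,3)P 3/4
(4,0)P 2/5
(4,1)Q 3/8
(4,2)P 4/7
(4,3)P 3/4
(5,0)Q 3/4
(5,1)Q 4/7
(5,2)P 2/6
(6,1)Q 3/4
(6,2)Q 2/3
The smallest same-type fraction is 1/7 at (3,2), which reduces to 1/7. Any threshold above that leaves this resident unsatisfied.

1/7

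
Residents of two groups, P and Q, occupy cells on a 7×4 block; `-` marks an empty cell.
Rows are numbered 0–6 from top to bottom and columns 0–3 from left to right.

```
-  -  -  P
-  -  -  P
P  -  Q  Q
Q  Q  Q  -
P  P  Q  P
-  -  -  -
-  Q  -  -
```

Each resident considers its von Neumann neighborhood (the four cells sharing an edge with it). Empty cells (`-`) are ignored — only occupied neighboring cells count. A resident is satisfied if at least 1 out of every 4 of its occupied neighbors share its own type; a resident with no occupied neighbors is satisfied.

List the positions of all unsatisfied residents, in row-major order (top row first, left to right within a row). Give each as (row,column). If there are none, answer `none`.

(2,0), (4,3)

(0,3)P 1/1 ✓
(1,3)P 1/2 ✓
(2,0)P 0/1 ✗
(2,2)Q 2/2 ✓
(2,3)Q 1/2 ✓
(3,0)Q 1/3 ✓
(3,1)Q 2/3 ✓
(3,2)Q 3/3 ✓
(4,0)P 1/2 ✓
(4,1)P 1/3 ✓
(4,2)Q 1/3 ✓
(4,3)P 0/1 ✗
(6,1)Q 0/0 ✓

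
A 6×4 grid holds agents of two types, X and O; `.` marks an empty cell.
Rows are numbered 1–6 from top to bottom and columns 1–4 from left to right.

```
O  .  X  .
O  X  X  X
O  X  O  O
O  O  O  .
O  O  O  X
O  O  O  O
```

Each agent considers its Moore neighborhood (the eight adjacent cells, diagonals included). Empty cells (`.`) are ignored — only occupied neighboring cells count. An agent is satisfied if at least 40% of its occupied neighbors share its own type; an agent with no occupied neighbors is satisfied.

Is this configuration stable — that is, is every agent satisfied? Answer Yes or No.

Row 1: (1,1)O 1/2 ✓ · (1,3)X 3/3 ✓
Row 2: (2,1)O 2/4 ✓ · (2,2)X 3/7 ✓ · (2,3)X 4/6 ✓ · (2,4)X 2/4 ✓
Row 3: (3,1)O 3/5 ✓ · (3,2)X 2/8 ✗ · (3,3)O 3/7 ✓ · (3,4)O 2/4 ✓
Row 4: (4,1)O 4/5 ✓ · (4,2)O 7/8 ✓ · (4,3)O 5/7 ✓
Row 5: (5,1)O 5/5 ✓ · (5,2)O 8/8 ✓ · (5,3)O 6/7 ✓ · (5,4)X 0/4 ✗
Row 6: (6,1)O 3/3 ✓ · (6,2)O 5/5 ✓ · (6,3)O 4/5 ✓ · (6,4)O 2/3 ✓
For instance (3,2) has only 2/8 same-type neighbors, below 2/5.

No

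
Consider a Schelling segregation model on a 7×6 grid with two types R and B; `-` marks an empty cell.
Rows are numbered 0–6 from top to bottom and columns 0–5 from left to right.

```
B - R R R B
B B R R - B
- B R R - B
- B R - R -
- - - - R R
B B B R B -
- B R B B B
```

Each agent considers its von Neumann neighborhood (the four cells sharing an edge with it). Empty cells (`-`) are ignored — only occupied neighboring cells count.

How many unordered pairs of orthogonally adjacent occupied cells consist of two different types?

11

Scan each occupied cell's neighbors to the right and below so each pair is counted once.
Row 0: B(0,0)–B(1,0)= R(0,2)–R(0,3)= R(0,2)–R(1,2)= R(0,3)–R(0,4)= R(0,3)–R(1,3)= R(0,4)–B(0,5)≠ B(0,5)–B(1,5)=  → 1/7 unlike.
Row 1: B(1,0)–B(1,1)= B(1,1)–R(1,2)≠ B(1,1)–B(2,1)= R(1,2)–R(1,3)= R(1,2)–R(2,2)= R(1,3)–R(2,3)= B(1,5)–B(2,5)=  → 1/7 unlike.
Row 2: B(2,1)–R(2,2)≠ B(2,1)–B(3,1)= R(2,2)–R(2,3)= R(2,2)–R(3,2)=  → 1/4 unlike.
Row 3: B(3,1)–R(3,2)≠ R(3,4)–R(4,4)=  → 1/2 unlike.
Row 4: R(4,4)–R(4,5)= R(4,4)–B(5,4)≠  → 1/2 unlike.
Row 5: B(5,0)–B(5,1)= B(5,1)–B(5,2)= B(5,1)–B(6,1)= B(5,2)–R(5,3)≠ B(5,2)–R(6,2)≠ R(5,3)–B(5,4)≠ R(5,3)–B(6,3)≠ B(5,4)–B(6,4)=  → 4/8 unlike.
Row 6: B(6,1)–R(6,2)≠ R(6,2)–B(6,3)≠ B(6,3)–B(6,4)= B(6,4)–B(6,5)=  → 2/4 unlike.
Total adjacent occupied pairs: 34; unlike-type pairs: 11.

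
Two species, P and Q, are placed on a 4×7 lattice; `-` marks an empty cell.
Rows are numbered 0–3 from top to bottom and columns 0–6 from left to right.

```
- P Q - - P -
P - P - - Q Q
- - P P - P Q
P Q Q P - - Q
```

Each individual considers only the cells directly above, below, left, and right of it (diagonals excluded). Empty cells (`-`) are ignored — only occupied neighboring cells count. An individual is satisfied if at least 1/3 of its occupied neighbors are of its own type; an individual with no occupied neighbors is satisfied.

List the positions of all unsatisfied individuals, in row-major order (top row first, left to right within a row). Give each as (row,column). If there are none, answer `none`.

(0,1), (0,2), (0,5), (2,5), (3,0)

(0,1)P 0/1 not
(0,2)Q 0/2 not
(0,5)P 0/1 not
(1,0)P 0/0 satisfied
(1,2)P 1/2 satisfied
(1,5)Q 1/3 satisfied
(1,6)Q 2/2 satisfied
(2,2)P 2/3 satisfied
(2,3)P 2/2 satisfied
(2,5)P 0/2 not
(2,6)Q 2/3 satisfied
(3,0)P 0/1 not
(3,1)Q 1/2 satisfied
(3,2)Q 1/3 satisfied
(3,3)P 1/2 satisfied
(3,6)Q 1/1 satisfied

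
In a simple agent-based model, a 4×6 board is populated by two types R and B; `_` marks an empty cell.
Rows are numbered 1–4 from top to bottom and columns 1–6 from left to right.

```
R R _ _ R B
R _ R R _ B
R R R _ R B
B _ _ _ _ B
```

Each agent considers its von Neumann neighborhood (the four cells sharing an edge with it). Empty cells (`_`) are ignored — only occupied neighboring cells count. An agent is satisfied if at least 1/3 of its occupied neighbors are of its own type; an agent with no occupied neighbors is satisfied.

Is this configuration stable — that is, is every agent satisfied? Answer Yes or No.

No

Row 1: (1,1)R 2/2 ✓ · (1,2)R 1/1 ✓ · (1,5)R 0/1 ✗ · (1,6)B 1/2 ✓
Row 2: (2,1)R 2/2 ✓ · (2,3)R 2/2 ✓ · (2,4)R 1/1 ✓ · (2,6)B 2/2 ✓
Row 3: (3,1)R 2/3 ✓ · (3,2)R 2/2 ✓ · (3,3)R 2/2 ✓ · (3,5)R 0/1 ✗ · (3,6)B 2/3 ✓
Row 4: (4,1)B 0/1 ✗ · (4,6)B 1/1 ✓
For instance (1,5) has only 0/1 same-type neighbors, below 1/3.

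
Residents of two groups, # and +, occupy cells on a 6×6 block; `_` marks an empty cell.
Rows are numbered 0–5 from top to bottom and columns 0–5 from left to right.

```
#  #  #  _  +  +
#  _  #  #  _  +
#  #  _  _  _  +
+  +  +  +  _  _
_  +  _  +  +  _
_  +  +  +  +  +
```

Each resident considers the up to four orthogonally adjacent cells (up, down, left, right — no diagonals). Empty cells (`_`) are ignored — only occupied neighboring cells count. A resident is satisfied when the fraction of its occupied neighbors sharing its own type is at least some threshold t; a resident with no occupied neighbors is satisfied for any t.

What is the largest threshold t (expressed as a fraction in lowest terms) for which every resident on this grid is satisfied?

Row 0: (0,0)# 2/2 · (0,1)# 2/2 · (0,2)# 2/2 · (0,4)+ 1/1 · (0,5)+ 2/2
Row 1: (1,0)# 2/2 · (1,2)# 2/2 · (1,3)# 1/1 · (1,5)+ 2/2
Row 2: (2,0)# 2/3 · (2,1)# 1/2 · (2,5)+ 1/1
Row 3: (3,0)+ 1/2 · (3,1)+ 3/4 · (3,2)+ 2/2 · (3,3)+ 2/2
Row 4: (4,1)+ 2/2 · (4,3)+ 3/3 · (4,4)+ 2/2
Row 5: (5,1)+ 2/2 · (5,2)+ 2/2 · (5,3)+ 3/3 · (5,4)+ 3/3 · (5,5)+ 1/1
The smallest same-type fraction is 1/2 at (2,1), which reduces to 1/2. Any threshold above that leaves this resident unsatisfied.

1/2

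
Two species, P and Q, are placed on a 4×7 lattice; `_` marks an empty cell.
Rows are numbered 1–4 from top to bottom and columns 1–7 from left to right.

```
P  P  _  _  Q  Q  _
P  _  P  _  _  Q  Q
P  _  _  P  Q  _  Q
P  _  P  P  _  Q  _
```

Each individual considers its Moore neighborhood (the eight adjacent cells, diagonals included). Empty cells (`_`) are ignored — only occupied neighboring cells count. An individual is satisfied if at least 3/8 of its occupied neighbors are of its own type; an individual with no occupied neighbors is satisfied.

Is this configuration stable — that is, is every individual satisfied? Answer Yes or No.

Yes

Row 1: (1,1)P 2/2 ok · (1,2)P 3/3 ok · (1,5)Q 2/2 ok · (1,6)Q 3/3 ok
Row 2: (2,1)P 3/3 ok · (2,3)P 2/2 ok · (2,6)Q 5/5 ok · (2,7)Q 3/3 ok
Row 3: (3,1)P 2/2 ok · (3,4)P 3/4 ok · (3,5)Q 2/4 ok · (3,7)Q 3/3 ok
Row 4: (4,1)P 1/1 ok · (4,3)P 2/2 ok · (4,4)P 2/3 ok · (4,6)Q 2/2 ok
All meet the threshold, so the configuration is stable.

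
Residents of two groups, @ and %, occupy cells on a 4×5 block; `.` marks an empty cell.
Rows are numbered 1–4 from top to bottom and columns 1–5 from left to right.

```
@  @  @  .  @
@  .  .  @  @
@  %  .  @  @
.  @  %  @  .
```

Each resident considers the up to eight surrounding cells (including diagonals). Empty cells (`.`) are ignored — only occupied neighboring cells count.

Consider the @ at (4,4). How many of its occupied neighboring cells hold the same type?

Occupied neighbors of (4,4): (3,4)=@, (3,5)=@, (4,3)=%.
Same type (@): 2 of 3.

2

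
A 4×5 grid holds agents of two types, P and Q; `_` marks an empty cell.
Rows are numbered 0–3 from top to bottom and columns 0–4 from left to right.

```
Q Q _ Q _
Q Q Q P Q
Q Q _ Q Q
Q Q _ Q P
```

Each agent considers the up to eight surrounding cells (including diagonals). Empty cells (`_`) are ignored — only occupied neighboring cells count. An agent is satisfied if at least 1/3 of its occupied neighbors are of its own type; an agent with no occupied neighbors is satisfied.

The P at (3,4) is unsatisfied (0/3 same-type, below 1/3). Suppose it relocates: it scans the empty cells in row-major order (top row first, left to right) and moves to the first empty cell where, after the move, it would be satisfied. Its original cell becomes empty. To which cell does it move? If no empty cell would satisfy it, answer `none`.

(0,4)

Vacating (3,4). Empty cells in order:
  (0,2): 1/5 same-type → still unsatisfied.
  (0,4): 1/3 same-type → satisfied — stop here.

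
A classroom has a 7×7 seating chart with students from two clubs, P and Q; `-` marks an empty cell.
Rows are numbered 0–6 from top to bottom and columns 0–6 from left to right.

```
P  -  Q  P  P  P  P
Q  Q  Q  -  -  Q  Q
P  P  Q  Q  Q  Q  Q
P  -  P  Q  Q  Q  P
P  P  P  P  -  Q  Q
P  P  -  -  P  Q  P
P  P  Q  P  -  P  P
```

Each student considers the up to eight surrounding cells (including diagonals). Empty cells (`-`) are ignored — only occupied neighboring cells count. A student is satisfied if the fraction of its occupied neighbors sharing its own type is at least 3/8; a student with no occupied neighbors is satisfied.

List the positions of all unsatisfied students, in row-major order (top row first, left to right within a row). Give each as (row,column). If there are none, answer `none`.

Row 0: (0,0)P 0/2 ✗ · (0,2)Q 2/3 ✓ · (0,3)P 1/3 ✗ · (0,4)P 2/3 ✓ · (0,5)P 2/4 ✓ · (0,6)P 1/3 ✗
Row 1: (1,0)Q 1/4 ✗ · (1,1)Q 4/7 ✓ · (1,2)Q 4/6 ✓ · (1,5)Q 4/7 ✓ · (1,6)Q 3/5 ✓
Row 2: (2,0)P 2/4 ✓ · (2,1)P 3/7 ✓ · (2,2)Q 4/6 ✓ · (2,3)Q 5/6 ✓ · (2,4)Q 6/6 ✓ · (2,5)Q 6/7 ✓ · (2,6)Q 4/5 ✓
Row 3: (3,0)P 4/4 ✓ · (3,2)P 4/7 ✓ · (3,3)Q 4/7 ✓ · (3,4)Q 6/7 ✓ · (3,5)Q 6/7 ✓ · (3,6)P 0/5 ✗
Row 4: (4,0)P 4/4 ✓ · (4,1)P 6/6 ✓ · (4,2)P 4/5 ✓ · (4,3)P 3/5 ✓ · (4,5)Q 4/7 ✓ · (4,6)Q 3/5 ✓
Row 5: (5,0)P 5/5 ✓ · (5,1)P 6/7 ✓ · (5,4)P 3/5 ✓ · (5,5)Q 2/6 ✗ · (5,6)P 2/5 ✓
Row 6: (6,0)P 3/3 ✓ · (6,1)P 3/4 ✓ · (6,2)Q 0/3 ✗ · (6,3)P 1/2 ✓ · (6,5)P 3/4 ✓ · (6,6)P 2/3 ✓

(0,0), (0,3), (0,6), (1,0), (3,6), (5,5), (6,2)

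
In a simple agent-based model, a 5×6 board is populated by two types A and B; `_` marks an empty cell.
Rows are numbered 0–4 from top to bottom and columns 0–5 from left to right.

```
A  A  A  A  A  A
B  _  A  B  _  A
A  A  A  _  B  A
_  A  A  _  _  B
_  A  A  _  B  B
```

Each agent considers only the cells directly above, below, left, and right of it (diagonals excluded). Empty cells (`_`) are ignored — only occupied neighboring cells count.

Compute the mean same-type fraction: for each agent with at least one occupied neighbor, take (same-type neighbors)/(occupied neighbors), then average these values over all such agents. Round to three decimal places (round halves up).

(0,0)A 1/2
(0,1)A 2/2
(0,2)A 3/3
(0,3)A 2/3
(0,4)A 2/2
(0,5)A 2/2
(1,0)B 0/2
(1,2)A 2/3
(1,3)B 0/2
(1,5)A 2/2
(2,0)A 1/2
(2,1)A 3/3
(2,2)A 3/3
(2,4)B 0/1
(2,5)A 1/3
(3,1)A 3/3
(3,2)A 3/3
(3,5)B 1/2
(4,1)A 2/2
(4,2)A 2/2
(4,4)B 1/1
(4,5)B 2/2
Sum over 22 agents: 1/2 + 2/2 + 3/3 + 2/3 + 2/2 + 2/2 + 0/2 + 2/3 + 0/2 + 2/2 + 1/2 + 3/3 + 3/3 + 0/1 + 1/3 + 3/3 + 3/3 + 1/2 + 2/2 + 2/2 + 1/1 + 2/2 = 97/6; mean = 97/6 ÷ 22 = 97/132 = 0.734848… → 0.735.

0.735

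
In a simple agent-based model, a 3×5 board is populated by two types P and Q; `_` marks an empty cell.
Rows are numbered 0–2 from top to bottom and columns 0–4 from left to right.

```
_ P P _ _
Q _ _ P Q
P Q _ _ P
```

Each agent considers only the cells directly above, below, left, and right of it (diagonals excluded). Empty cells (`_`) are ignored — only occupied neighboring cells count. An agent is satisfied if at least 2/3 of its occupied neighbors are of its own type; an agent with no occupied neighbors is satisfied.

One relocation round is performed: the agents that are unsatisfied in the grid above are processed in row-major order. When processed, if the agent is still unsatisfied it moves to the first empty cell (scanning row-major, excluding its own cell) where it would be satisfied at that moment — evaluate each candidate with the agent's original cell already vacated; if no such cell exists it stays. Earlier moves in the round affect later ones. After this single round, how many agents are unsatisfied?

Initially unsatisfied (in order): (1,0), (1,3), (1,4), (2,0), (2,1), (2,4).
  (1,0) → (0,4).
  (1,3) → (0,0).
  (1,4) → (1,3).
  (2,0) → (1,0).
  (2,1): now satisfied by earlier moves; stays.
  (2,4): now satisfied by earlier moves; stays.
Resulting grid:
P P P _ Q
P _ _ Q _
_ Q _ _ P
All satisfied now.

0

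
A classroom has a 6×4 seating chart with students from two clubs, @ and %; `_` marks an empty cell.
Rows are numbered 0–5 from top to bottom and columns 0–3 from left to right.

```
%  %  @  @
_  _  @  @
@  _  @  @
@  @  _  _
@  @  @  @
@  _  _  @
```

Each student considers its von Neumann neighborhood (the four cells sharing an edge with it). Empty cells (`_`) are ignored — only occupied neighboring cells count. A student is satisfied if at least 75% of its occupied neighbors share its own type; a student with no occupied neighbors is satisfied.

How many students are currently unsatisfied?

2

(0,0)% 1/1 satisfied
(0,1)% 1/2 not
(0,2)@ 2/3 not
(0,3)@ 2/2 satisfied
(1,2)@ 3/3 satisfied
(1,3)@ 3/3 satisfied
(2,0)@ 1/1 satisfied
(2,2)@ 2/2 satisfied
(2,3)@ 2/2 satisfied
(3,0)@ 3/3 satisfied
(3,1)@ 2/2 satisfied
(4,0)@ 3/3 satisfied
(4,1)@ 3/3 satisfied
(4,2)@ 2/2 satisfied
(4,3)@ 2/2 satisfied
(5,0)@ 1/1 satisfied
(5,3)@ 1/1 satisfied
Unsatisfied: (0,1), (0,2) — 2 in total.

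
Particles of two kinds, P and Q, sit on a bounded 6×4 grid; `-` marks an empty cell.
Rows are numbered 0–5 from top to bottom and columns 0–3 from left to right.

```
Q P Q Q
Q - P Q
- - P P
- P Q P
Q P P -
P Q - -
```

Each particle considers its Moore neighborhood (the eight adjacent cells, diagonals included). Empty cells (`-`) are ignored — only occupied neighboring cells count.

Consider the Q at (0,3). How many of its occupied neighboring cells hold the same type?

2

Occupied neighbors of (0,3): (0,2)=Q, (1,2)=P, (1,3)=Q.
Same type (Q): 2 of 3.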